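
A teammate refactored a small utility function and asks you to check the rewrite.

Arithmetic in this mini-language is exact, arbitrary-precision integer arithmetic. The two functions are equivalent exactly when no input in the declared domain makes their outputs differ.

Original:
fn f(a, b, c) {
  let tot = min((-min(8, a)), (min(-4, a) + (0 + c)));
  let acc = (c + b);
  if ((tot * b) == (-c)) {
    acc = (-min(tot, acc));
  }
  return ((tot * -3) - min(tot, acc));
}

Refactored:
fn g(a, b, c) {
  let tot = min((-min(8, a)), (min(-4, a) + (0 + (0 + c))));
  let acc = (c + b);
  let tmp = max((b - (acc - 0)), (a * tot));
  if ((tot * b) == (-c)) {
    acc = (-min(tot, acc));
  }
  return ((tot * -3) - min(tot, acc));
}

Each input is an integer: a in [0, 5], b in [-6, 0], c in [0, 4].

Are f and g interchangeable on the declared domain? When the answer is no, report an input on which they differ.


This is a faithful refactor — constant usage differs; min/max/abs usage differs; statement counts differ; local variable names differ; arithmetic usage differs, but the computed results match everywhere.
Spot check at a=1, b=-4, c=1 — f: tot=-3, then acc=-3, then ((tot * b) == (-c)) is false, then returns 12. g: tot=-3, then acc=-3, then tmp=-1, then ((tot * b) == (-c)) is false, then returns 12. Both give 12.
Every one of the 210 inputs gives matching results.
verdict: equivalent


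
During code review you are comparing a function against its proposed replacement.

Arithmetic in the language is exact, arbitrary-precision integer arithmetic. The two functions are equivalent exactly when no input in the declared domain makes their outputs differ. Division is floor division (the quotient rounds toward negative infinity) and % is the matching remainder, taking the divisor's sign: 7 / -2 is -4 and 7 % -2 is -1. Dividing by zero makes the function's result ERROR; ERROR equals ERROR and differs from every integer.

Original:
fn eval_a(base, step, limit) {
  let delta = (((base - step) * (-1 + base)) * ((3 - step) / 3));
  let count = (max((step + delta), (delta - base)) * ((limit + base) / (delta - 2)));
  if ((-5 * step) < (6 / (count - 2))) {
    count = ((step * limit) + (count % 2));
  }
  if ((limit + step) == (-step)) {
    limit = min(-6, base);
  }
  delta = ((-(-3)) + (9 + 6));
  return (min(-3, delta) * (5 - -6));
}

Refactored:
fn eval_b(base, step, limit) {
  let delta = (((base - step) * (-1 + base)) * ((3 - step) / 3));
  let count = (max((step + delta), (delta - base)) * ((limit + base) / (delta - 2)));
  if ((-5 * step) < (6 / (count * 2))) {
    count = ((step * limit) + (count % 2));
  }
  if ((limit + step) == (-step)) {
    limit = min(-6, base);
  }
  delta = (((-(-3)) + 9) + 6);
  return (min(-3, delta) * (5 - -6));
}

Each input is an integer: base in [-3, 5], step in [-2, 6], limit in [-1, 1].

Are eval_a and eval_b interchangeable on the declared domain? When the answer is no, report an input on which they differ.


The rewrite breaks on base=-3, step=4, limit=-1, where the results are -33 and ERROR.
eval_a: delta = -28; count = 0; ((-5 * step) < (6 / (count - 2))) -> true; count = -4; ((limit + step) == (-step)) -> false; delta = 18; return -33
eval_b: delta = -28; count = 0; division by zero -> ERROR
verdict: not equivalent; witness: base=-3, step=4, limit=-1


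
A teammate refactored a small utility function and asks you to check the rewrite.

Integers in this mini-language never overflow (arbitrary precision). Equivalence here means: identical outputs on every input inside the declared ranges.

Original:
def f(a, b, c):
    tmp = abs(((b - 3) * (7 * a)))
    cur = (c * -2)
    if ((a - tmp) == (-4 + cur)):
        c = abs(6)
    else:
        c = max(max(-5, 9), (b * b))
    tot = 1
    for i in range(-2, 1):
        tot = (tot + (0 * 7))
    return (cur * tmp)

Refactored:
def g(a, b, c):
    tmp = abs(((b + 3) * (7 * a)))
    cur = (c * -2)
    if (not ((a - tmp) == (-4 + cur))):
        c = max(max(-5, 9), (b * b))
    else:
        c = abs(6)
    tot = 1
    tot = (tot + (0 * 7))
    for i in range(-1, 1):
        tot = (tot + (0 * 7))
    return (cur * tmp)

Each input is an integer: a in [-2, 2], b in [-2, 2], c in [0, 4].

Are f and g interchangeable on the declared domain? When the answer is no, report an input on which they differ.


Evaluate both at a=-2, b=-2, c=1.
f: tmp = 70; cur = -2; ((a - tmp) == (-4 + cur)) -> false; c = 9; tot = 1; [i=-2]; tot = 1; [i=-1]; tot = 1; [i=0]; tot = 1; return -140
g: tmp = 14; cur = -2; (not ((a - tmp) == (-4 + cur))) -> true; c = 9; tot = 1; tot = 1; [i=-1]; tot = 1; [i=0]; tot = 1; return -28
-140 != -28, so the rewrite changes behavior.
verdict: not equivalent; witness: a=-2, b=-2, c=1


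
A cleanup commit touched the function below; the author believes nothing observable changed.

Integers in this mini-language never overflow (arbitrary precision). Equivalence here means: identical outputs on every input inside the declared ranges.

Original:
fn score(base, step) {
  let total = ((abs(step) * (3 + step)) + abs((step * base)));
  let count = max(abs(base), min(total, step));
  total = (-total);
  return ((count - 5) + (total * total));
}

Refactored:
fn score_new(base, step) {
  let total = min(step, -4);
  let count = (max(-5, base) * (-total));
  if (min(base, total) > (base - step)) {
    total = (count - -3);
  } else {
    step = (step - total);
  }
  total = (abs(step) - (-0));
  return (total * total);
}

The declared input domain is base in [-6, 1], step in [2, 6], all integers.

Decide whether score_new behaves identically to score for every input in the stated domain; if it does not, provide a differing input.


Input base=-6, step=2: 485 from score versus 4 from score_new.
verdict: not equivalent; witness: base=-6, step=2


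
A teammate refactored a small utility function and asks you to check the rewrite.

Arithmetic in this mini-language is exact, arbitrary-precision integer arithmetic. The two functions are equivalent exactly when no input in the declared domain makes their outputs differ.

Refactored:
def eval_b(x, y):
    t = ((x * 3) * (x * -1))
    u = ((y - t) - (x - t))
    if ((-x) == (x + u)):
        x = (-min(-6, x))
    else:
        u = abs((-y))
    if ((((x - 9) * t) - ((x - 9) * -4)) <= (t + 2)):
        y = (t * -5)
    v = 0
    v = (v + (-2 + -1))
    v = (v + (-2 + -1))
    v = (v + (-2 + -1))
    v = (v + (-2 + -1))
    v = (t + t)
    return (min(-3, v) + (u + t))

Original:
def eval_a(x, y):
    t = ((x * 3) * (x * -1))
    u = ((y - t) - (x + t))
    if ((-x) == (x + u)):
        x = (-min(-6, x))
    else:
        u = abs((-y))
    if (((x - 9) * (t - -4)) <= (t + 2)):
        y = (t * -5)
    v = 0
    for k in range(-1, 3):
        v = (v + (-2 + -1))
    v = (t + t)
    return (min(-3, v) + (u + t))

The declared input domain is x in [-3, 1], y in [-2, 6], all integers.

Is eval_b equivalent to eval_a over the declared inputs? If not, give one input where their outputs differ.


Take x=-3, y=3.
eval_a: t := -27 | u := 60 | ((-x) == (x + u)): false | u := 3 | (((x - 9) * (t - -4)) <= (t + 2)): false | v := 0 | iter k=-1: | v := -3 | iter k=0: | v := -6 | iter k=1: | v := -9 | iter k=2: | v := -12 | v := -54 | result -78
eval_b: t := -27 | u := 6 | ((-x) == (x + u)): true | x := 6 | ((((x - 9) * t) - ((x - 9) * -4)) <= (t + 2)): false | v := 0 | v := -3 | v := -6 | v := -9 | v := -12 | v := -54 | result -75
-78 and -75 differ, so these are not the same function on this domain.
verdict: not equivalent; witness: x=-3, y=3


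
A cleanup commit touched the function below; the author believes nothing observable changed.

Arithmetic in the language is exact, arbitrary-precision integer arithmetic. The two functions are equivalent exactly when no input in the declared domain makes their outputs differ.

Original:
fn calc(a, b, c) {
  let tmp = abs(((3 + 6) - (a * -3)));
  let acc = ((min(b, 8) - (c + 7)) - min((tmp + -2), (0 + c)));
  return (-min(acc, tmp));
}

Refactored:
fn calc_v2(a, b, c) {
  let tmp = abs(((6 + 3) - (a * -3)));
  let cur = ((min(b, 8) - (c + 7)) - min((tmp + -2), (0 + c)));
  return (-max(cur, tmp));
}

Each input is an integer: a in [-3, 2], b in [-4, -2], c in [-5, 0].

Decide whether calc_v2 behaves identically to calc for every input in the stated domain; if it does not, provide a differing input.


Consider the input a=-3, b=-4, c=-5.
calc: tmp becomes 0; next acc becomes -1; next final value 1
calc_v2: tmp becomes 0; next cur becomes -1; next final value 0
1 and 0 differ, so these are not the same function on this domain.
verdict: not equivalent; witness: a=-3, b=-4, c=-5


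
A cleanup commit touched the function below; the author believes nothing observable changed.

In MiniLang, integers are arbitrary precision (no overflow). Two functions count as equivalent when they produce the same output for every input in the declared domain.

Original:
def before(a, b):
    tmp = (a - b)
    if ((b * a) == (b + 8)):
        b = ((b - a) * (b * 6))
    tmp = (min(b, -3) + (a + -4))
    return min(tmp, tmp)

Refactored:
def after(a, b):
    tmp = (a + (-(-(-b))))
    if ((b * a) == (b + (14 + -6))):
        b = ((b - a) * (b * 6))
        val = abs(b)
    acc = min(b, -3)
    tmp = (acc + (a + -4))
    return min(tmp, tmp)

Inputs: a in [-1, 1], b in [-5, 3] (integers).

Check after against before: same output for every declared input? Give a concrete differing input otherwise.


Changes here: statement counts differ, plus constant usage differs, plus min/max/abs usage differs, plus local variable names differ, plus arithmetic usage differs; the full 27-point sweep finds no disagreement.
verdict: equivalent


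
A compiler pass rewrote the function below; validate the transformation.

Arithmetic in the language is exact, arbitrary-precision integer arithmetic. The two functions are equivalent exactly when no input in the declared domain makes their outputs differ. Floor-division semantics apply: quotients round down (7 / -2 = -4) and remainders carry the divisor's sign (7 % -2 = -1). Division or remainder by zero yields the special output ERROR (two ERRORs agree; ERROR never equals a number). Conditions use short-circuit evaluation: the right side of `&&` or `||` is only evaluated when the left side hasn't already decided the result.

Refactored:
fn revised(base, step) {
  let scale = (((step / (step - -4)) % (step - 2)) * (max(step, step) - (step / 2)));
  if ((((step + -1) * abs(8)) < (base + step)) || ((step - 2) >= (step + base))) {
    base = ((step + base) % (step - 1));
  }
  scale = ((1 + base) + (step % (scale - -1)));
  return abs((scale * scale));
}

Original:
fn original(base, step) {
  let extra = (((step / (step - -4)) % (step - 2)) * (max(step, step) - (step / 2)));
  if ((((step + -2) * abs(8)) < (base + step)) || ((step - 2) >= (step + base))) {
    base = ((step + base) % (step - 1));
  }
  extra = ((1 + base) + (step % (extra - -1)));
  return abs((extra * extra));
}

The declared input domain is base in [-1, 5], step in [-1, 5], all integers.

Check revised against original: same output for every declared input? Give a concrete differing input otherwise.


Consider the input base=-1, step=1.
original: extra := 0 | ((((step + -2) * abs(8)) < (base + step)) || ((step - 2) >= (step + base))): true | divide-by-zero, output ERROR
revised: scale := 0 | ((((step + -1) * abs(8)) < (base + step)) || ((step - 2) >= (step + base))): false | scale := 0 | result 0
ERROR and 0 differ, so these are not the same function on this domain.
verdict: not equivalent; witness: base=-1, step=1


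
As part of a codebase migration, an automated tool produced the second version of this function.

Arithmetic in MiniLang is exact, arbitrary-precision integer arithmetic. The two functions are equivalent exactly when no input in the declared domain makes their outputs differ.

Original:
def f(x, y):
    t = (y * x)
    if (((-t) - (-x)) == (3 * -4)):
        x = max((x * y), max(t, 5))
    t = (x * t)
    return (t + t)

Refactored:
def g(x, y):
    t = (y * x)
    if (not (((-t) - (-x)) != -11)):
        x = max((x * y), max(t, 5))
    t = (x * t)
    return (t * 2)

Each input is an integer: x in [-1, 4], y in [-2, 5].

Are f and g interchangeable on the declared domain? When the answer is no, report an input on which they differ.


There is a counterexample at x=3, y=5: 450 on one side, 90 on the other.
f: t := 15 | (((-t) - (-x)) == (3 * -4)): true | x := 15 | t := 225 | result 450
g: t := 15 | (not (((-t) - (-x)) != -11)): false | t := 45 | result 90
verdict: not equivalent; witness: x=3, y=5


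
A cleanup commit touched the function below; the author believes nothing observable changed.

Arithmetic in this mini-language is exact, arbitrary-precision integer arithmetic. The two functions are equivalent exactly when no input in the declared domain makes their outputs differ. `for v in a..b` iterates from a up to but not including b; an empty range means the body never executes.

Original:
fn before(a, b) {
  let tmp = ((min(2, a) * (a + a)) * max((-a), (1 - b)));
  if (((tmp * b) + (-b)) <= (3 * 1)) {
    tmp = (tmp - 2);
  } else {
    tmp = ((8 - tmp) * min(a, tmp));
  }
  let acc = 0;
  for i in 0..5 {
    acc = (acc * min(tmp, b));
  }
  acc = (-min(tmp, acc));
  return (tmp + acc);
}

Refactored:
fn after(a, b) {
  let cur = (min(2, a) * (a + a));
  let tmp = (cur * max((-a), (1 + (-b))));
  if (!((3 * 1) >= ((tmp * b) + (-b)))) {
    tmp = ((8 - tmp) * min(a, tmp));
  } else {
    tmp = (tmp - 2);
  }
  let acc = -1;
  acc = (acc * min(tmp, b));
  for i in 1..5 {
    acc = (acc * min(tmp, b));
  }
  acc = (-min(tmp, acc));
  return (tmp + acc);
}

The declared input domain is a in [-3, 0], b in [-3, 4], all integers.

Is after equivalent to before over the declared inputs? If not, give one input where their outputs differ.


On input a=-3, b=-3, before returns 70 while after returns 0.
verdict: not equivalent; witness: a=-3, b=-3


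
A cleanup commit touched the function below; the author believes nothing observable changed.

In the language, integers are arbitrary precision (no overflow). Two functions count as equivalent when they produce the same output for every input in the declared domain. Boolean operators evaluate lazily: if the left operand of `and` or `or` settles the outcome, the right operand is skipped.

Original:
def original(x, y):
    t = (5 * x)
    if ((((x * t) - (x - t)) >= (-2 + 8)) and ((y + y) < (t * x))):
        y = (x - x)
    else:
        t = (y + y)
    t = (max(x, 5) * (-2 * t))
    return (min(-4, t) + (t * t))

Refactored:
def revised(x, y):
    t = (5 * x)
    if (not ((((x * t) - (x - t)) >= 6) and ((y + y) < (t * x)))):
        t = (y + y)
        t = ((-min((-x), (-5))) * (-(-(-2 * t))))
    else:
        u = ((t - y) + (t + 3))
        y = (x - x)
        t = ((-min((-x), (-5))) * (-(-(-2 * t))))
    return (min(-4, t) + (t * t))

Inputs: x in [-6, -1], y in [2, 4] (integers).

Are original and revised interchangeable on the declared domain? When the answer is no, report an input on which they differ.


Side by side, the visible changes include: arithmetic usage differs, plus min/max/abs usage differs, plus boolean connective usage differs, plus constant usage differs, plus local variable names differ, plus statement counts differ.
One worked example (x=-3, y=2) — original: t=-15, then ((((x * t) - (x - t)) >= (-2 + 8)) and ((y + y) < (t * x))) is true, then y=0, then t=150, then returns 22496; revised: t=-15, then (not ((((x * t) - (x - t)) >= 6) and ((y + y) < (t * x)))) is false, then u=-29, then y=0, then t=150, then returns 22496; agreement on 22496.
Sweeping the whole domain (18 inputs) finds no disagreement.
verdict: equivalent


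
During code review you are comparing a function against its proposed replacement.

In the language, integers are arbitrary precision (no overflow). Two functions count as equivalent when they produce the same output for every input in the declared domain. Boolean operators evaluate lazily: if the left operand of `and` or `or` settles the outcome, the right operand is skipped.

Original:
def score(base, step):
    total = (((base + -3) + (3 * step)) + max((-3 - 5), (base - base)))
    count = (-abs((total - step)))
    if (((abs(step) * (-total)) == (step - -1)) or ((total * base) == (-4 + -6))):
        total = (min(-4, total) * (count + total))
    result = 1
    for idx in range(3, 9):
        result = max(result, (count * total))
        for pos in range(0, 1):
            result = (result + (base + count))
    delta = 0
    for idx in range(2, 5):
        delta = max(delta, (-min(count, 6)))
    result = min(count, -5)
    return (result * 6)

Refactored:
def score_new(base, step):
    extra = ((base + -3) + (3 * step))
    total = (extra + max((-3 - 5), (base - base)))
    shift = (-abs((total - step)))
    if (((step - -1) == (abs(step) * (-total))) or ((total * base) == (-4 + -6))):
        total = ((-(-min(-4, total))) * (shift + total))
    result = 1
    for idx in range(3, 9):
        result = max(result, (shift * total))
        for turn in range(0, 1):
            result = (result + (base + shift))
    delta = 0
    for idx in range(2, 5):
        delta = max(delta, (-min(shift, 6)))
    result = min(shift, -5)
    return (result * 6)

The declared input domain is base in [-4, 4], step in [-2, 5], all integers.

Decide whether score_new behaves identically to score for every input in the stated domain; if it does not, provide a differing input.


This is a faithful refactor — local variable names differ; statement counts differ, but the computed results match everywhere.
One worked example (base=0, step=2) — score: total=3, then count=-1, then (((abs(step) * (-total)) == (step - -1)) or ((total * base) == (-4 + -6))) is false, then result=1, then (idx=3), then result=1, then (pos=0), then result=0, then (idx=4), then result=0, then (pos=0), then result=-1, then (idx=5), then result=-1, then (pos=0), then result=-2, then (idx=6), then result=-2, then (pos=0), then result=-3, then (idx=7), then result=-3, then (pos=0), then result=-4, then (idx=8), then result=-3, then (pos=0), then result=-4, then delta=0, then (idx=2), then delta=1, then (idx=3), then delta=1, then (idx=4), then delta=1, then result=-5, then returns -30; score_new: extra=3, then total=3, then shift=-1, then (((step - -1) == (abs(step) * (-total))) or ((total * base) == (-4 + -6))) is false, then result=1, then (idx=3), then result=1, then (turn=0), then result=0, then (idx=4), then result=0, then (turn=0), then result=-1, then (idx=5), then result=-1, then (turn=0), then result=-2, then (idx=6), then result=-2, then (turn=0), then result=-3, then (idx=7), then result=-3, then (turn=0), then result=-4, then (idx=8), then result=-3, then (turn=0), then result=-4, then delta=0, then (idx=2), then delta=1, then (idx=3), then delta=1, then (idx=4), then delta=1, then result=-5, then returns -30; agreement on -30.
An exhaustive pass over the 72 declared inputs shows identical outputs.
verdict: equivalent


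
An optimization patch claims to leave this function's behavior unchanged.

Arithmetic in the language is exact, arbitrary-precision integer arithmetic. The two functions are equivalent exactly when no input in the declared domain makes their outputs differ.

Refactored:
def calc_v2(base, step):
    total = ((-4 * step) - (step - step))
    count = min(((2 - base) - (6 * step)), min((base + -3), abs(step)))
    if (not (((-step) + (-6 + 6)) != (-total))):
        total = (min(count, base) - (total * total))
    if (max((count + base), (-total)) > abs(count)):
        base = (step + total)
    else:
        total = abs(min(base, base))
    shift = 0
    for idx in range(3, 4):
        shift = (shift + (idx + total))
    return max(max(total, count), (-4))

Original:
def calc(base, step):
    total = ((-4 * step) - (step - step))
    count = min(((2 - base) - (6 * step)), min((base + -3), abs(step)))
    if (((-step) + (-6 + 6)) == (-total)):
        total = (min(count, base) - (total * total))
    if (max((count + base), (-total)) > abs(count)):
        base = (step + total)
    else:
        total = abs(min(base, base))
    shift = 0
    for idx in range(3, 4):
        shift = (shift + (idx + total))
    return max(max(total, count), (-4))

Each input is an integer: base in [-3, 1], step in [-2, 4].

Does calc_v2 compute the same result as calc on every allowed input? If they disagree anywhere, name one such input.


Side by side, the visible changes include: comparison usage differs; also boolean connective usage differs.
Tracing base=0, step=3: calc: total = -12; count = -16; (((-step) + (-6 + 6)) == (-total)) -> false; (max((count + base), (-total)) > abs(count)) -> false; total = 0; shift = 0; [idx=3]; shift = 3; return 0 | calc_v2: total = -12; count = -16; (not (((-step) + (-6 + 6)) != (-total))) -> false; (max((count + base), (-total)) > abs(count)) -> false; total = 0; shift = 0; [idx=3]; shift = 3; return 0 — matching result 0.
Checked all 35 inputs in the declared domain: the outputs agree on every one.
verdict: equivalent


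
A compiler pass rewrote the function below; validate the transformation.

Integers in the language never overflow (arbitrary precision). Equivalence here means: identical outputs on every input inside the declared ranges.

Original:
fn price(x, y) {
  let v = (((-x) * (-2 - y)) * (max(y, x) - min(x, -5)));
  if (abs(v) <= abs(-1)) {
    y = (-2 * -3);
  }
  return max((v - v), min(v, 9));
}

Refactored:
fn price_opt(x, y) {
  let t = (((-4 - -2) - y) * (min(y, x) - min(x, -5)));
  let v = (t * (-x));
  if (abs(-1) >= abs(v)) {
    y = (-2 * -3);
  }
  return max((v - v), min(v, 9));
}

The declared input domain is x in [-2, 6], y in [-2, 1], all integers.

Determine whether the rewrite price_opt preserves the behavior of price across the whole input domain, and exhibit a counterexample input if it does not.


Consider the input x=1, y=-1.
price: v = 6; (abs(v) <= abs(-1)) -> false; return 6
price_opt: t = -4; v = 4; (abs(-1) >= abs(v)) -> false; return 4
6 != 4, so the rewrite changes behavior.
verdict: not equivalent; witness: x=1, y=-1


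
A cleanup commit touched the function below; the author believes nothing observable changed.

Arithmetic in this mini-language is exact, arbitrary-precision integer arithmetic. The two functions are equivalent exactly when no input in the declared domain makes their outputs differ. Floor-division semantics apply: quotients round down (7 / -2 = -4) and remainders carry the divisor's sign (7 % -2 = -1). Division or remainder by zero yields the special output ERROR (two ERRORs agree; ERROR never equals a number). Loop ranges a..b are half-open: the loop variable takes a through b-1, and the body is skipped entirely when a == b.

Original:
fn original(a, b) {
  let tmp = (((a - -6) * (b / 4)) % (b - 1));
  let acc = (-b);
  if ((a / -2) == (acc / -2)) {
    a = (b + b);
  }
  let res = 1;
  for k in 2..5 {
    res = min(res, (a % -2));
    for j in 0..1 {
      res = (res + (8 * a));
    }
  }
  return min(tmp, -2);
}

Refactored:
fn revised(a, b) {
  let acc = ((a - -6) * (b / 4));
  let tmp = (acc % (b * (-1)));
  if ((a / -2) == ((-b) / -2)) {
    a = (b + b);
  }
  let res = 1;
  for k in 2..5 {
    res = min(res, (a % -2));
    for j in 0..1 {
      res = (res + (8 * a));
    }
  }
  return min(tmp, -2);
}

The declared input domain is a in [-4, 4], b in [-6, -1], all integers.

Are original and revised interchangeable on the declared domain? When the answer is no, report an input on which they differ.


Input a=-4, b=-6: -4 from original versus -2 from revised.
verdict: not equivalent; witness: a=-4, b=-6


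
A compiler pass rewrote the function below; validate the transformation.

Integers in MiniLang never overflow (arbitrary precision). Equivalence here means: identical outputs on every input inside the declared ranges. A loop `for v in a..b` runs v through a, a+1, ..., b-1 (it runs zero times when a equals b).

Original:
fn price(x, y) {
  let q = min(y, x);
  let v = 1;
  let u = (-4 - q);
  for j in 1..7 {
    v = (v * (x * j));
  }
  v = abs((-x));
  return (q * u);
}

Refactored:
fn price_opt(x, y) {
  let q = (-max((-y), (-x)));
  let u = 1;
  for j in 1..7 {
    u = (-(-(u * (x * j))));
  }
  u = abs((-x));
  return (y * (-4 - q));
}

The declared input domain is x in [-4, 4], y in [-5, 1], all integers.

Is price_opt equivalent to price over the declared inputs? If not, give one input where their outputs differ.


Take x=-3, y=-2.
price: q becomes -3; next v becomes 1; next u becomes -1; next at j=1:; next v becomes -3; next at j=2:; next v becomes 18; next at j=3:; next v becomes -162; next at j=4:; next v becomes 1944; next at j=5:; next v becomes -29160; next at j=6:; next v becomes 524880; next v becomes 3; next final value 3
price_opt: q becomes -3; next u becomes 1; next at j=1:; next u becomes -3; next at j=2:; next u becomes 18; next at j=3:; next u becomes -162; next at j=4:; next u becomes 1944; next at j=5:; next u becomes -29160; next at j=6:; next u becomes 524880; next u becomes 3; next final value 2
3 against 2: the behavior changed.
verdict: not equivalent; witness: x=-3, y=-2


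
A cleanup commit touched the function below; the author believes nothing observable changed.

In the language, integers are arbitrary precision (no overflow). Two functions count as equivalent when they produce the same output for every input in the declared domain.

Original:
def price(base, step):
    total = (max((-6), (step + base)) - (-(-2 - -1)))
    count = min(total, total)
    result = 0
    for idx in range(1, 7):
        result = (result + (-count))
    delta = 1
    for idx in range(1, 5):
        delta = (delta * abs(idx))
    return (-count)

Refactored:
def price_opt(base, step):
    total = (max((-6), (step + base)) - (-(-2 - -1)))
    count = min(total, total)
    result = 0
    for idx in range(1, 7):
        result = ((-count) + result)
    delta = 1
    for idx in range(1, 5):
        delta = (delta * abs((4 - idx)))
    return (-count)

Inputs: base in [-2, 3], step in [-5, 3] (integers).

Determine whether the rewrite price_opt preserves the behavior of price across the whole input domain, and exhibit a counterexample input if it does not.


Equivalent. Whatever the rewrite altered, no input in the stated domain can expose a difference.
Checked all 54 inputs in the declared domain: the outputs agree on every one.
Tracing base=-2, step=3: price: total=0, then count=0, then result=0, then (idx=1), then result=0, then (idx=2), then result=0, then (idx=3), then result=0, then (idx=4), then result=0, then (idx=5), then result=0, then (idx=6), then result=0, then delta=1, then (idx=1), then delta=1, then (idx=2), then delta=2, then (idx=3), then delta=6, then (idx=4), then delta=24, then returns 0 | price_opt: total=0, then count=0, then result=0, then (idx=1), then result=0, then (idx=2), then result=0, then (idx=3), then result=0, then (idx=4), then result=0, then (idx=5), then result=0, then (idx=6), then result=0, then delta=1, then (idx=1), then delta=3, then (idx=2), then delta=6, then (idx=3), then delta=6, then (idx=4), then delta=0, then returns 0 — matching result 0.
verdict: equivalent


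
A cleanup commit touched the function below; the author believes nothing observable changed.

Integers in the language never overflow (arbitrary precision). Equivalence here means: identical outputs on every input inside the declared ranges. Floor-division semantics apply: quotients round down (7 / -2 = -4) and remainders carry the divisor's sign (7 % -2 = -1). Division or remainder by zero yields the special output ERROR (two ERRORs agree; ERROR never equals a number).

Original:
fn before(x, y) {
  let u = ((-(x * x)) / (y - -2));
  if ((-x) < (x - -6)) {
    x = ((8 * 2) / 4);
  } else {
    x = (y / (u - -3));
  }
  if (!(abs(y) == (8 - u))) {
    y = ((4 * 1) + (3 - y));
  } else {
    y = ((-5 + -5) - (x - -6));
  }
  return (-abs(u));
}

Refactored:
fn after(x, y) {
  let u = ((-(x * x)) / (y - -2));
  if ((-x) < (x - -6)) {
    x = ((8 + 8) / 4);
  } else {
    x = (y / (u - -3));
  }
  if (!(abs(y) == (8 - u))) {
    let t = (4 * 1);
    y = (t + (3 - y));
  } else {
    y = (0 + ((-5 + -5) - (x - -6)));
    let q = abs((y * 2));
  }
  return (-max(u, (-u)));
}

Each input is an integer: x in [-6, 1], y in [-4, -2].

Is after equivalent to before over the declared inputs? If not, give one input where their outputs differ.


Behavior is preserved: although arithmetic usage differs, and min/max/abs usage differs, and local variable names differ, and constant usage differs, and statement counts differ, the outputs never diverge.
As a probe, take x=-2, y=-4: before runs u=2, then ((-x) < (x - -6)) is true, then x=4, then (!(abs(y) == (8 - u))) is true, then y=11, then returns -2; after runs u=2, then ((-x) < (x - -6)) is true, then x=4, then (!(abs(y) == (8 - u))) is true, then t=4, then y=11, then returns -2; both end at -2.
Checked all 24 inputs in the declared domain: the outputs agree on every one.
verdict: equivalent


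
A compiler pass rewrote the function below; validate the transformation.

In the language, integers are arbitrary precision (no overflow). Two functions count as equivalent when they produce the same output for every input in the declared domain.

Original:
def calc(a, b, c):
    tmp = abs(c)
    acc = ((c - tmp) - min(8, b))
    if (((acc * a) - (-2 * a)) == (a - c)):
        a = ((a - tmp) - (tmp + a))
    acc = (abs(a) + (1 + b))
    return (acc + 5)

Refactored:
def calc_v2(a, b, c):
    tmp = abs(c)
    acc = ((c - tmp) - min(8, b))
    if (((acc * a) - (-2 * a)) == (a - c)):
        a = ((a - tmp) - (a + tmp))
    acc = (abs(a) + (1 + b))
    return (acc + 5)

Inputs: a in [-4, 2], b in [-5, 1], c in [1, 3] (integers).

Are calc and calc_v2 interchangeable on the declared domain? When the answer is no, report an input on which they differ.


Comparing the listings, the differences include: same computation, different form.
Tracing a=-4, b=-2, c=3: calc: tmp becomes 3; next acc becomes 2; next (((acc * a) - (-2 * a)) == (a - c)) evaluates to false; next acc becomes 3; next final value 8 | calc_v2: tmp becomes 3; next acc becomes 2; next (((acc * a) - (-2 * a)) == (a - c)) evaluates to false; next acc becomes 3; next final value 8 — matching result 8.
An exhaustive pass over the 147 declared inputs shows identical outputs.
verdict: equivalent


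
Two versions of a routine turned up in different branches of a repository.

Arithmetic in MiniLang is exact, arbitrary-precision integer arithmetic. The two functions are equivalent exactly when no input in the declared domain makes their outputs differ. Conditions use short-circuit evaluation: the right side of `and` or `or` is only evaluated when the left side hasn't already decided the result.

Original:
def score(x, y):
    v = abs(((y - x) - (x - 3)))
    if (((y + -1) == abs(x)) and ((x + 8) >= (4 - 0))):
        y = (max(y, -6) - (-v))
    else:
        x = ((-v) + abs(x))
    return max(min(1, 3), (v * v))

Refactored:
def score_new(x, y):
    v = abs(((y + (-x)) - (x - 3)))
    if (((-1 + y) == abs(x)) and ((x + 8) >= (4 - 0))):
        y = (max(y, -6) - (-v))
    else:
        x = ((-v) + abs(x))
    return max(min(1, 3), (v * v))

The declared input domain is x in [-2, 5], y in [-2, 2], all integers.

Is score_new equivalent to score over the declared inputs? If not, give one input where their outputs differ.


Although arithmetic usage differs, 40/40 inputs agree.
verdict: equivalent


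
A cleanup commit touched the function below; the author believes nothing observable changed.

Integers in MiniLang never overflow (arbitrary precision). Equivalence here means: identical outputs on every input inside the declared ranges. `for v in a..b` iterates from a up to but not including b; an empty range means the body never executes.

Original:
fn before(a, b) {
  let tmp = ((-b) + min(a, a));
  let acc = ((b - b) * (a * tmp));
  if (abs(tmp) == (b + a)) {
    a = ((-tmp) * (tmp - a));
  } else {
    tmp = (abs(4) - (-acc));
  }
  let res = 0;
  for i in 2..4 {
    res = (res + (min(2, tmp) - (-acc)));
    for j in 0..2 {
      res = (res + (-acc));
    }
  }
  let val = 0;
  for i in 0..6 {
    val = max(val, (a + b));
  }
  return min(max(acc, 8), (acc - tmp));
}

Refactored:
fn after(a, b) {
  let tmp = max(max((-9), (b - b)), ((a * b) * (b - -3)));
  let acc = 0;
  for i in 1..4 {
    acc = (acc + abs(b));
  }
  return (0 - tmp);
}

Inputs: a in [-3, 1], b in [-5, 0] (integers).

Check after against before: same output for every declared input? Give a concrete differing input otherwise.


Consider the input a=-3, b=-5.
before: tmp=2, then acc=0, then (abs(tmp) == (b + a)) is false, then tmp=4, then res=0, then (i=2), then res=2, then (j=0), then res=2, then (j=1), then res=2, then (i=3), then res=4, then (j=0), then res=4, then (j=1), then res=4, then val=0, then (i=0), then val=0, then (i=1), then val=0, then (i=2), then val=0, then (i=3), then val=0, then (i=4), then val=0, then (i=5), then val=0, then returns -4
after: tmp=0, then acc=0, then (i=1), then acc=5, then (i=2), then acc=10, then (i=3), then acc=15, then returns 0
-4 vs 0 — the two versions disagree here.
verdict: not equivalent; witness: a=-3, b=-5


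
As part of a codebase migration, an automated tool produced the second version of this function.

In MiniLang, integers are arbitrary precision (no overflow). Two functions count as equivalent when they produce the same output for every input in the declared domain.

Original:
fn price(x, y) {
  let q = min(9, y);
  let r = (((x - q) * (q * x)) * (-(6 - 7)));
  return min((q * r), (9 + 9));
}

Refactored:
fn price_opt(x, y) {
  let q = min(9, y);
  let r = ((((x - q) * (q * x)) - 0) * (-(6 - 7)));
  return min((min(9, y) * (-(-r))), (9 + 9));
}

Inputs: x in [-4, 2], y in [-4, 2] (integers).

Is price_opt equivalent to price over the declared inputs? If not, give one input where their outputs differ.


Although arithmetic usage differs; also constant usage differs; also min/max/abs usage differs, 49/49 inputs agree.
verdict: equivalent


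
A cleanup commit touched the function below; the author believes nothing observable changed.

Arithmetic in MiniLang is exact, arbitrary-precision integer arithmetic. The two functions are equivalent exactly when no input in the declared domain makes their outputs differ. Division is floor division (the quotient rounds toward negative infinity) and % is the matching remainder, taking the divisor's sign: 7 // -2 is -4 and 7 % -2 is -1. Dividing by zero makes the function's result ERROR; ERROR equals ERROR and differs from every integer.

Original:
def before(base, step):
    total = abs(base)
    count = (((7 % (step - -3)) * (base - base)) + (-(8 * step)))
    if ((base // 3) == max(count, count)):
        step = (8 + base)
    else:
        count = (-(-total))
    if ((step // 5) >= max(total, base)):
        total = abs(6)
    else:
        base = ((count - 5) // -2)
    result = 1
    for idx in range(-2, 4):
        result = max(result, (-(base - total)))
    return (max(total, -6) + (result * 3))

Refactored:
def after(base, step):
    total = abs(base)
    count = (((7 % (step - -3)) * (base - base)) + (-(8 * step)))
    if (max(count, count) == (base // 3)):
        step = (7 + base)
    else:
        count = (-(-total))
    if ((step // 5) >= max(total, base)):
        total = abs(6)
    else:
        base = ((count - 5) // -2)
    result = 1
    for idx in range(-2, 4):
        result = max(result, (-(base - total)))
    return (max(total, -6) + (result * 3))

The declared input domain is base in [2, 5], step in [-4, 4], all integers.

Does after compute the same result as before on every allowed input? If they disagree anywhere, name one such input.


These are not equivalent — on base=2, step=0 the outputs split (18 vs 5).
before: total=2, then count=0, then ((base // 3) == max(count, count)) is true, then step=10, then ((step // 5) >= max(total, base)) is true, then total=6, then result=1, then (idx=-2), then result=4, then (idx=-1), then result=4, then (idx=0), then result=4, then (idx=1), then result=4, then (idx=2), then result=4, then (idx=3), then result=4, then returns 18
after: total=2, then count=0, then (max(count, count) == (base // 3)) is true, then step=9, then ((step // 5) >= max(total, base)) is false, then base=2, then result=1, then (idx=-2), then result=1, then (idx=-1), then result=1, then (idx=0), then result=1, then (idx=1), then result=1, then (idx=2), then result=1, then (idx=3), then result=1, then returns 5
verdict: not equivalent; witness: base=2, step=0


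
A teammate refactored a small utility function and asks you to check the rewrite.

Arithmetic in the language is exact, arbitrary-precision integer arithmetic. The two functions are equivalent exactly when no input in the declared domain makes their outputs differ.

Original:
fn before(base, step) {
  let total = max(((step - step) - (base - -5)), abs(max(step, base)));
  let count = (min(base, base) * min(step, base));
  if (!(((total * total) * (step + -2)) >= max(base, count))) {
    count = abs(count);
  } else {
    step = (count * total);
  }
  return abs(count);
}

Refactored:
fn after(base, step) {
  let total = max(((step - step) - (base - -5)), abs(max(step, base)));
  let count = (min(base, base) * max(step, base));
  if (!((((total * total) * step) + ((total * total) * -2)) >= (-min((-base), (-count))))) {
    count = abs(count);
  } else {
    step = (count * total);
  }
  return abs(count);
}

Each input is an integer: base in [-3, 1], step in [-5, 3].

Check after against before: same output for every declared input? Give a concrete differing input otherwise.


Run the pair on base=-3, step=-5.
before: total := 3 | count := 15 | (!(((total * total) * (step + -2)) >= max(base, count))): true | count := 15 | result 15
after: total := 3 | count := 9 | (!((((total * total) * step) + ((total * total) * -2)) >= (-min((-base), (-count))))): true | count := 9 | result 9
15 and 9 differ, so these are not the same function on this domain.
verdict: not equivalent; witness: base=-3, step=-5


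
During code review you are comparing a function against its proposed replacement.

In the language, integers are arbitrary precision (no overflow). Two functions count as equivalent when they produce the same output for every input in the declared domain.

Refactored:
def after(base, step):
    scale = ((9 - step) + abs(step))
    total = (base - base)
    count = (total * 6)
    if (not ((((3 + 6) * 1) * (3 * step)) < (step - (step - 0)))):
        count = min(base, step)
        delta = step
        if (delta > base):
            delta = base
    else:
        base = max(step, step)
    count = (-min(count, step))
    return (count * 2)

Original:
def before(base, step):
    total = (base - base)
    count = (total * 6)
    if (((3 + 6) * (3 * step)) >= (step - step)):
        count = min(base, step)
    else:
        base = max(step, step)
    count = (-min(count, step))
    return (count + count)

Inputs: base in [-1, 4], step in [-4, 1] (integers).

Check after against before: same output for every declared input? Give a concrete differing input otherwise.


Equivalent — the differences include constant usage differs; arithmetic usage differs; branching structure differs; min/max/abs usage differs; statement counts differ; local variable names differ; comparison usage differs; boolean connective usage differs, yet no declared input distinguishes the two.
As a probe, take base=3, step=0: before runs total := 0 | count := 0 | (((3 + 6) * (3 * step)) >= (step - step)): true | count := 0 | count := 0 | result 0; after runs scale := 9 | total := 0 | count := 0 | (not ((((3 + 6) * 1) * (3 * step)) < (step - (step - 0)))): true | count := 0 | delta := 0 | (delta > base): false | count := 0 | result 0; both end at 0.
Sweeping the whole domain (36 inputs) finds no disagreement.
verdict: equivalent


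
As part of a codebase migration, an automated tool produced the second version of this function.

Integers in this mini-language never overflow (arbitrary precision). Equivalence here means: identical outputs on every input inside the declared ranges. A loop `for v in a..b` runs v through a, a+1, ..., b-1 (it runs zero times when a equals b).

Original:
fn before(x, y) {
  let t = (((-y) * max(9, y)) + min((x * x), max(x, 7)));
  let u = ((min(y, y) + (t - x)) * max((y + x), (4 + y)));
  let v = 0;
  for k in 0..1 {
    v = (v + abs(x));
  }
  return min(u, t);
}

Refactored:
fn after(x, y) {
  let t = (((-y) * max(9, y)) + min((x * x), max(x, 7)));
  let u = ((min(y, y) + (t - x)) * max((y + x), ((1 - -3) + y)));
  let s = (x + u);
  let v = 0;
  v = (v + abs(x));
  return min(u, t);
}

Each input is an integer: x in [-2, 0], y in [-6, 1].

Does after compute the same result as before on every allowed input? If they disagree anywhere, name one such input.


Reading the diff, among the changes: arithmetic usage differs; also loop structure differs; also local variable names differ; also constant usage differs.
One worked example (x=-1, y=-5) — before: t = 46; u = -42; v = 0; [k=0]; v = 1; return -42; after: t = 46; u = -42; s = -43; v = 0; v = 1; return -42; agreement on -42.
Sweeping the whole domain (24 inputs) finds no disagreement.
verdict: equivalent
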